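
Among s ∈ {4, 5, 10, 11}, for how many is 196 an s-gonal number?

s = 4: P(4, 14) = 196. ✓
s = 5: P(5, 11) = 176 and P(5, 12) = 210; 196 is not s-gonal.
s = 10: P(10, 7) = 175 and P(10, 8) = 232; 196 is not s-gonal.
s = 11: P(11, 7) = 196. ✓
Hits: s ∈ {4, 11} → 2.

2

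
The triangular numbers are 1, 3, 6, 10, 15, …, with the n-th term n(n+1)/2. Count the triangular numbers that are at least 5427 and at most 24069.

115

The n-th triangular number is n(n+1)/2.
Smallest index with value ≥ 5427: n = 104 (giving 5460).
Largest index with value ≤ 24069: n = 218 (giving 23871).
Indices 104 through 218: 115 terms.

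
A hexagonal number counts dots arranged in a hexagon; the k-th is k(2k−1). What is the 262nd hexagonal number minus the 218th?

262·(2·262 − 1) = 137026 and 218·(2·218 − 1) = 94830.
Difference: 137026 − 94830 = 42196.

42196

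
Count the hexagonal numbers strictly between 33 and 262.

7

The n-th hexagonal number is n(2n−1).
Smallest index with value > 33: n = 5 (giving 45).
Largest index with value < 262: n = 11 (giving 231).
Indices 5 through 11: 7 terms.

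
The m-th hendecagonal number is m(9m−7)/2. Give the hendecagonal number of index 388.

676090

388·(9·388 − 7)/2 = 388·3485/2 = 676090.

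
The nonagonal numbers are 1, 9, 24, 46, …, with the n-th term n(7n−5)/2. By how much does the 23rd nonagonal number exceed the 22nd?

Consecutive nonagonal numbers differ by 7n − 6: here 7·23 − 6 = 155.

155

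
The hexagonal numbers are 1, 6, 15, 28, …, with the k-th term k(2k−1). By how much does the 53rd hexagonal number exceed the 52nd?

209

Consecutive hexagonal numbers differ by 4n − 3: here 4·53 − 3 = 209.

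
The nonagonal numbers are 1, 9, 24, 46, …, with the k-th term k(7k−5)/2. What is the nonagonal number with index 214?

The 214th nonagonal number is n(7n−5)/2 with n = 214.
214·(7·214 − 5)/2 = 214·1493/2 = 159751.

159751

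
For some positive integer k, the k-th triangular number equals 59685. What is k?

Set n(n+1)/2 = 59685, giving n² + n − 119370 = 0.
The discriminant is 1 + 8·59685 = 477481, and √477481 = 691.
So n = (-1 + 691) / 2 = 690/2 = 345.
Check: 345·346/2 = 59685. ✓

345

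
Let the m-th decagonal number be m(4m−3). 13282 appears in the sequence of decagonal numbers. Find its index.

58

Set n(4n−3) = 13282, giving 4n² − 3n − 13282 = 0.
The discriminant is 9 + 16·13282 = 212521, and √212521 = 461.
So n = (3 + 461) / 8 = 464/8 = 58.
Check: 58·(4·58 − 3) = 13282. ✓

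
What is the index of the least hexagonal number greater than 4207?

47

Solve n(2n−1) > 4207 for integer n.
The largest n with value ≤ 4207 is 46 (since 4186 ≤ 4207 < 4371), so the first above is n = 47, value 4371.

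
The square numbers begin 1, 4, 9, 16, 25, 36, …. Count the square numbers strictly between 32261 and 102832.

141

The n-th square number is n².
Smallest index with value > 32261: n = 180 (giving 32400).
Largest index with value < 102832: n = 320 (giving 102400).
Indices 180 through 320: 141 terms.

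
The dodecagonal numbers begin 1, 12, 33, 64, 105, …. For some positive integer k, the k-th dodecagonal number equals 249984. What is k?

224

Set n(5n−4) = 249984, giving 5n² − 4n − 249984 = 0.
So n = (4 + 2236) / 10 = 2240/10 = 224.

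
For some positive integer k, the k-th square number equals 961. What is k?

We need n² = 961, so n = √961 = 31.

31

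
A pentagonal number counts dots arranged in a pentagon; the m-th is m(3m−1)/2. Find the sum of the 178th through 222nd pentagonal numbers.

2706885

Σ i(3i−1)/2 = (3Σi² − Σi) / 2 over i = 178..222.
Σi = 24753 − 15753 = 9000 and Σi² = 3671695 − 1864105 = 1807590.
(3·1807590 − 1·9000) / 2 = 5413770/2 = 2706885.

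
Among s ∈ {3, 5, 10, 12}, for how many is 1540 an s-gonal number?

s = 3: P(3, 55) = 1540. ✓
s = 5: P(5, 32) = 1520 and P(5, 33) = 1617; 1540 is not s-gonal.
s = 10: P(10, 20) = 1540. ✓
s = 12: P(12, 17) = 1377 and P(12, 18) = 1548; 1540 is not s-gonal.
Hits: s ∈ {3, 10} → 2.

2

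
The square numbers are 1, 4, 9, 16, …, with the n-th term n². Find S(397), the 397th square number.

157609

The 397th square number is n² with n = 397.
397² = 157609.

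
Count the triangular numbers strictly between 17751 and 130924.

The n-th triangular number is n(n+1)/2.
Smallest index with value > 17751: n = 188 (giving 17766).
Largest index with value < 130924: n = 511 (giving 130816).
Indices 188 through 511: 324 terms.

324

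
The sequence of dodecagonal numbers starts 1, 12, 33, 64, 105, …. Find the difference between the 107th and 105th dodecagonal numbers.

107·(5·107 − 4) = 56817 and 105·(5·105 − 4) = 54705.
Difference: 56817 − 54705 = 2112.

2112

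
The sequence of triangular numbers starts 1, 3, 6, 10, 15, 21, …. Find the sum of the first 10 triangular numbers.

220

Σ i(i+1)/2 = (Σi² + Σi) / 2 over i = 1..10.
Σi = 55 and Σi² = 385.
(1·385 + 1·55) / 2 = 440/2 = 220.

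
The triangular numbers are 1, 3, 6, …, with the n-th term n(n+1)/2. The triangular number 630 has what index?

Set n(n+1)/2 = 630, giving n² + n − 1260 = 0.
The discriminant is 1 + 8·630 = 5041, and √5041 = 71.
So n = (-1 + 71) / 2 = 70/2 = 35.

35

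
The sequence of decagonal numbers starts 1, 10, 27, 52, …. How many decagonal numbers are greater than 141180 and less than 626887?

The n-th decagonal number is n(4n−3).
Smallest index with value > 141180: n = 189 (giving 142317).
Largest index with value < 626887: n = 396 (giving 626076).
Indices 189 through 396: 208 terms.

208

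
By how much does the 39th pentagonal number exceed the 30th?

39·(3·39 − 1)/2 = 2262 and 30·(3·30 − 1)/2 = 1335.
Difference: 2262 − 1335 = 927.

927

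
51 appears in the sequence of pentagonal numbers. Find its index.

Set n(3n−1)/2 = 51, giving 3n² − n − 102 = 0.
The discriminant is 1 + 24·51 = 1225, and √1225 = 35.
So n = (1 + 35) / 6 = 36/6 = 6.
Check: 6·(3·6 − 1)/2 = 51. ✓

6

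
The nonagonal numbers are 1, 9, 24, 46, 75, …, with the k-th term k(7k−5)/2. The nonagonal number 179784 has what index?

Set n(7n−5)/2 = 179784, giving 7n² − 5n − 359568 = 0.
The discriminant is 25 + 56·179784 = 10067929, and √10067929 = 3173.
So n = (5 + 3173) / 14 = 3178/14 = 227.

227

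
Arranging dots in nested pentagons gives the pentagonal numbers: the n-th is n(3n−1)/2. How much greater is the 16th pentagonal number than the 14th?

16·(3·16 − 1)/2 = 376 and 14·(3·14 − 1)/2 = 287.
Difference: 376 − 287 = 89.

89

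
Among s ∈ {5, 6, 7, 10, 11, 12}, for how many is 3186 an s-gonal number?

s = 5: P(5, 46) = 3151 and P(5, 47) = 3290; 3186 is not s-gonal.
s = 6: P(6, 40) = 3160 and P(6, 41) = 3321; 3186 is not s-gonal.
s = 7: P(7, 36) = 3186. ✓
s = 10: P(10, 28) = 3052 and P(10, 29) = 3277; 3186 is not s-gonal.
s = 11: P(11, 27) = 3186. ✓
s = 12: P(12, 25) = 3025 and P(12, 26) = 3276; 3186 is not s-gonal.
Hits: s ∈ {7, 11} → 2.

2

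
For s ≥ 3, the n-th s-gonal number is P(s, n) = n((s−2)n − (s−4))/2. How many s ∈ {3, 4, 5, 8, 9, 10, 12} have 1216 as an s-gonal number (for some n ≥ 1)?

s = 3: P(3, 48) = 1176 and P(3, 49) = 1225; 1216 is not s-gonal.
s = 4: P(4, 34) = 1156 and P(4, 35) = 1225; 1216 is not s-gonal.
s = 5: P(5, 28) = 1162 and P(5, 29) = 1247; 1216 is not s-gonal.
s = 8: P(8, 20) = 1160 and P(8, 21) = 1281; 1216 is not s-gonal.
s = 9: P(9, 19) = 1216. ✓
s = 10: P(10, 17) = 1105 and P(10, 18) = 1242; 1216 is not s-gonal.
s = 12: P(12, 16) = 1216. ✓
Hits: s ∈ {9, 12} → 2.

2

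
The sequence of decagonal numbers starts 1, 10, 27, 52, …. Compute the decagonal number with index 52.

10660

The 52nd decagonal number is n(4n−3) with n = 52.
52·(4·52 − 3) = 52·205 = 10660.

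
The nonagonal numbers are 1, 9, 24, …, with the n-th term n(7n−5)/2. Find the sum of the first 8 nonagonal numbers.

624

Σ i(7i−5)/2 = (7Σi² − 5Σi) / 2 over i = 1..8.
Σi = 36 and Σi² = 204.
(7·204 − 5·36) / 2 = 1248/2 = 624.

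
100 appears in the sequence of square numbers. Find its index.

We need n² = 100, so n = √100 = 10.

10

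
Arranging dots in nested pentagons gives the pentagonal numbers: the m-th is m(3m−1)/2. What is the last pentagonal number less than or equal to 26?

22

Solve n(3n−1)/2 ≤ 26 for integer n.
n = 4 gives 22 ≤ 26, while n = 5 gives 35 > 26; so the answer is 22.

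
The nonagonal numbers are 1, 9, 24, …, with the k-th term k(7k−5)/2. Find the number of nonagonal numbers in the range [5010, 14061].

The n-th nonagonal number is n(7n−5)/2.
Smallest index with value ≥ 5010: n = 39 (giving 5226).
Largest index with value ≤ 14061: n = 63 (giving 13734).
Indices 39 through 63: 25 terms.

25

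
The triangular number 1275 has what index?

50

Set n(n+1)/2 = 1275, giving n² + n − 2550 = 0.
So n = (-1 + 101) / 2 = 100/2 = 50.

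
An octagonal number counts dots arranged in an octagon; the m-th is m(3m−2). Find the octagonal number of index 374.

The 374th octagonal number is n(3n−2) with n = 374.
374·(3·374 − 2) = 374·1120 = 418880.

418880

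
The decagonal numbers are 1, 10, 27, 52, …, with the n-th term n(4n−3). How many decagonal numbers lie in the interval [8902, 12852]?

10

The n-th decagonal number is n(4n−3).
Smallest index with value ≥ 8902: n = 48 (giving 9072).
Largest index with value ≤ 12852: n = 57 (giving 12825).
Indices 48 through 57: 10 terms.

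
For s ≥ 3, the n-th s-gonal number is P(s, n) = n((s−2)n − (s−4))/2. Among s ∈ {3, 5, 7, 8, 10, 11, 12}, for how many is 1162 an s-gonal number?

s = 3: P(3, 47) = 1128 and P(3, 48) = 1176; 1162 is not s-gonal.
s = 5: P(5, 28) = 1162. ✓
s = 7: P(7, 21) = 1071 and P(7, 22) = 1177; 1162 is not s-gonal.
s = 8: P(8, 20) = 1160 and P(8, 21) = 1281; 1162 is not s-gonal.
s = 10: P(10, 17) = 1105 and P(10, 18) = 1242; 1162 is not s-gonal.
s = 11: P(11, 16) = 1096 and P(11, 17) = 1241; 1162 is not s-gonal.
s = 12: P(12, 15) = 1065 and P(12, 16) = 1216; 1162 is not s-gonal.
Hits: s ∈ {5} → 1.

1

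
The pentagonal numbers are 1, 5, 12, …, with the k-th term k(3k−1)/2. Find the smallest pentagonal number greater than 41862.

42252

Solve n(3n−1)/2 > 41862 for integer n.
The largest n with value ≤ 41862 is 167 (since 41750 ≤ 41862 < 42252), so the first above is n = 168, value 42252.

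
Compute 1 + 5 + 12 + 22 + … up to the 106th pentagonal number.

601126

Σ i(3i−1)/2 = (3Σi² − Σi) / 2 over i = 1..106.
Σi = 5671 and Σi² = 402641.
(3·402641 − 1·5671) / 2 = 1202252/2 = 601126.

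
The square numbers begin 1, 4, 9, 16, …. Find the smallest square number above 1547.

1600

Solve n² > 1547 for integer n.
The largest n with value ≤ 1547 is 39 (since 1521 ≤ 1547 < 1600), so the first above is n = 40, value 1600.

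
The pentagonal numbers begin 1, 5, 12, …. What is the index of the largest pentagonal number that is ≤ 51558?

Solve n(3n−1)/2 ≤ 51558 for integer n.
n = 185 gives 51245 ≤ 51558, while n = 186 gives 51801 > 51558; so the answer is index 185.

185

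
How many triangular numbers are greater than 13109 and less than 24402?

The n-th triangular number is n(n+1)/2.
Smallest index with value > 13109: n = 162 (giving 13203).
Largest index with value < 24402: n = 220 (giving 24310).
Indices 162 through 220: 59 terms.

59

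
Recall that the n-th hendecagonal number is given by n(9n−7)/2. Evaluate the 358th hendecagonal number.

358·(9·358 − 7)/2 = 358·3215/2 = 575485.

575485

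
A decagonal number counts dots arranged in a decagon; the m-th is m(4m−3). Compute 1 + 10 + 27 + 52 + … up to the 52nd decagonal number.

188786

Σ i(4i−3) = 4Σi² − 3Σi over i = 1..52.
Σi = 1378 and Σi² = 48230.
4·48230 − 3·1378 = 188786.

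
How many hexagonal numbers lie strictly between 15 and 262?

8

The n-th hexagonal number is n(2n−1).
Smallest index with value > 15: n = 4 (giving 28).
Largest index with value < 262: n = 11 (giving 231).
Indices 4 through 11: 8 terms.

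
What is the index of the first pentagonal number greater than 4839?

Solve n(3n−1)/2 > 4839 for integer n.
The largest n with value ≤ 4839 is 56 (since 4676 ≤ 4839 < 4845), so the first above is n = 57, value 4845.

57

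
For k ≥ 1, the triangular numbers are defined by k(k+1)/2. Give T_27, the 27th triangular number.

378

The 27th triangular number is n(n+1)/2 with n = 27.
27·28/2 = 756/2 = 378.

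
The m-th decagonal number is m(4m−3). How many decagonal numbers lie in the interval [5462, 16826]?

28

The n-th decagonal number is n(4n−3).
Smallest index with value ≥ 5462: n = 38 (giving 5662).
Largest index with value ≤ 16826: n = 65 (giving 16705).
Indices 38 through 65: 28 terms.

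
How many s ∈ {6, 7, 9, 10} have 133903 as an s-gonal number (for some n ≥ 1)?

s = 6: P(6, 259) = 133903. ✓
s = 7: P(7, 231) = 133056 and P(7, 232) = 134212; 133903 is not s-gonal.
s = 9: P(9, 195) = 132600 and P(9, 196) = 133966; 133903 is not s-gonal.
s = 10: P(10, 183) = 133407 and P(10, 184) = 134872; 133903 is not s-gonal.
Hits: s ∈ {6} → 1.

1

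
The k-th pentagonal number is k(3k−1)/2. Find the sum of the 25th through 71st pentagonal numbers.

Σ i(3i−1)/2 = (3Σi² − Σi) / 2 over i = 25..71.
Σi = 2556 − 300 = 2256 and Σi² = 121836 − 4900 = 116936.
(3·116936 − 1·2256) / 2 = 348552/2 = 174276.

174276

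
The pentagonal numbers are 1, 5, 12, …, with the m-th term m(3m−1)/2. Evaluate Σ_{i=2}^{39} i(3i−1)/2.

30419

Σ i(3i−1)/2 = (3Σi² − Σi) / 2 over i = 2..39.
Σi = 780 − 1 = 779 and Σi² = 20540 − 1 = 20539.
(3·20539 − 1·779) / 2 = 60838/2 = 30419.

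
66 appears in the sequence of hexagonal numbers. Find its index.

6

Set n(2n−1) = 66, giving 2n² − n − 66 = 0.
The discriminant is 1 + 8·66 = 529, and √529 = 23.
So n = (1 + 23) / 4 = 24/4 = 6.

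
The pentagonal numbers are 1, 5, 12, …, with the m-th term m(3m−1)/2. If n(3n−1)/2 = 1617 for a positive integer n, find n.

33

Set n(3n−1)/2 = 1617, giving 3n² − n − 3234 = 0.
The discriminant is 1 + 24·1617 = 38809, and √38809 = 197.
So n = (1 + 197) / 6 = 198/6 = 33.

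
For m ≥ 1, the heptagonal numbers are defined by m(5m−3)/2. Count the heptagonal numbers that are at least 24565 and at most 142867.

The n-th heptagonal number is n(5n−3)/2.
Smallest index with value ≥ 24565: n = 100 (giving 24850).
Largest index with value ≤ 142867: n = 239 (giving 142444).
Indices 100 through 239: 140 terms.

140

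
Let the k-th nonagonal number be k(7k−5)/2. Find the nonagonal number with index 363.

The 363rd nonagonal number is n(7n−5)/2 with n = 363.
363·(7·363 − 5)/2 = 363·2536/2 = 363·1268 = 460284.

460284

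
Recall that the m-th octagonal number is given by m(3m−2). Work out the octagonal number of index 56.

9296

The 56th octagonal number is n(3n−2) with n = 56.
56·(3·56 − 2) = 56·166 = 9296.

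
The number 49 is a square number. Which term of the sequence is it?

We need n² = 49, so n = √49 = 7.
Check: 7² = 49. ✓

7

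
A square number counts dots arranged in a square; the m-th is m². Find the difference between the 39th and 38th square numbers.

n² − (n−1)² = 2n − 1, so 39² − 38² = 2·39 − 1 = 77.

77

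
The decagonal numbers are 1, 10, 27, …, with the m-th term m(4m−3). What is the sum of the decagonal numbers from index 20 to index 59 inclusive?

Σ i(4i−3) = 4Σi² − 3Σi over i = 20..59.
Σi = 1770 − 190 = 1580 and Σi² = 70210 − 2470 = 67740.
4·67740 − 3·1580 = 266220.

266220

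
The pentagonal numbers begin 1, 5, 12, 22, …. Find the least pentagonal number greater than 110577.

Solve n(3n−1)/2 > 110577 for integer n.
The largest n with value ≤ 110577 is 271 (since 110026 ≤ 110577 < 110840), so the first above is n = 272, value 110840.

110840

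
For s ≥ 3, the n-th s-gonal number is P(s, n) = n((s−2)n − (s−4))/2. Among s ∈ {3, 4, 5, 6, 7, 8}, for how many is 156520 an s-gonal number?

s = 3: P(3, 559) = 156520. ✓
s = 4: P(4, 395) = 156025 and P(4, 396) = 156816; 156520 is not s-gonal.
s = 5: P(5, 323) = 156332 and P(5, 324) = 157302; 156520 is not s-gonal.
s = 6: P(6, 280) = 156520. ✓
s = 7: P(7, 250) = 155875 and P(7, 251) = 157126; 156520 is not s-gonal.
s = 8: P(8, 228) = 155496 and P(8, 229) = 156865; 156520 is not s-gonal.
Hits: s ∈ {3, 6} → 2.

2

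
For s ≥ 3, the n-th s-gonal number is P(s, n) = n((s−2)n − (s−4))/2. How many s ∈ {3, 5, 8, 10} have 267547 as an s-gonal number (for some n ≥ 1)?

1

s = 3: P(3, 731) = 267546 and P(3, 732) = 268278; 267547 is not s-gonal.
s = 5: P(5, 422) = 266915 and P(5, 423) = 268182; 267547 is not s-gonal.
s = 8: P(8, 298) = 265816 and P(8, 299) = 267605; 267547 is not s-gonal.
s = 10: P(10, 259) = 267547. ✓
Hits: s ∈ {10} → 1.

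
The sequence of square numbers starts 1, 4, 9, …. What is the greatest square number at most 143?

Solve n² ≤ 143 for integer n.
n = 11 gives 121 ≤ 143, while n = 12 gives 144 > 143; so the answer is 121.

121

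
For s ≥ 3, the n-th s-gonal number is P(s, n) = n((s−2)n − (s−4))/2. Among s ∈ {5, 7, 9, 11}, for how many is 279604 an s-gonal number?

s = 5: P(5, 431) = 278426 and P(5, 432) = 279720; 279604 is not s-gonal.
s = 7: P(7, 334) = 278389 and P(7, 335) = 280060; 279604 is not s-gonal.
s = 9: P(9, 283) = 279604. ✓
s = 11: P(11, 249) = 278133 and P(11, 250) = 280375; 279604 is not s-gonal.
Hits: s ∈ {9} → 1.

1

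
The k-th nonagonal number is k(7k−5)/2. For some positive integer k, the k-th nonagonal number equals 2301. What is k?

Set n(7n−5)/2 = 2301, giving 7n² − 5n − 4602 = 0.
The discriminant is 25 + 56·2301 = 128881, and √128881 = 359.
So n = (5 + 359) / 14 = 364/14 = 26.
Check: 26·(7·26 − 5)/2 = 2301. ✓

26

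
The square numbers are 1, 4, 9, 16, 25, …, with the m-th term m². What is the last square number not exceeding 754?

729

Solve n² ≤ 754 for integer n.
n = 27 gives 729 ≤ 754, while n = 28 gives 784 > 754; so the answer is 729.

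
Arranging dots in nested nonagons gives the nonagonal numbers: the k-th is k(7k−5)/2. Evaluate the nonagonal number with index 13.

559

The 13th nonagonal number is n(7n−5)/2 with n = 13.
13·(7·13 − 5)/2 = 13·86/2 = 13·43 = 559.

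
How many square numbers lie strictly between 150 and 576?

The n-th square number is n².
Smallest index with value > 150: n = 13 (giving 169).
Largest index with value < 576: n = 23 (giving 529).
Indices 13 through 23: 11 terms.

11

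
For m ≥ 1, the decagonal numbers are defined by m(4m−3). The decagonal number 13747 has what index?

59

Set n(4n−3) = 13747, giving 4n² − 3n − 13747 = 0.
So n = (3 + 469) / 8 = 472/8 = 59.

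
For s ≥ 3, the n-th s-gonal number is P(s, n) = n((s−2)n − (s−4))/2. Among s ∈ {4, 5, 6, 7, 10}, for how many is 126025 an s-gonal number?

1

s = 4: P(4, 355) = 126025. ✓
s = 5: P(5, 290) = 126005 and P(5, 291) = 126876; 126025 is not s-gonal.
s = 6: P(6, 251) = 125751 and P(6, 252) = 126756; 126025 is not s-gonal.
s = 7: P(7, 224) = 125104 and P(7, 225) = 126225; 126025 is not s-gonal.
s = 10: P(10, 177) = 124785 and P(10, 178) = 126202; 126025 is not s-gonal.
Hits: s ∈ {4} → 1.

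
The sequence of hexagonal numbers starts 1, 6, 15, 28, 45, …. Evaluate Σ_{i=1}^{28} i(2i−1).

Σ i(2i−1) = 2Σi² − Σi over i = 1..28.
Σi = 406 and Σi² = 7714.
2·7714 − 1·406 = 15022.

15022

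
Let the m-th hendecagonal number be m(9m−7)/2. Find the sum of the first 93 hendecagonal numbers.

Σ i(9i−7)/2 = (9Σi² − 7Σi) / 2 over i = 1..93.
Σi = 4371 and Σi² = 272459.
(9·272459 − 7·4371) / 2 = 2421534/2 = 1210767.

1210767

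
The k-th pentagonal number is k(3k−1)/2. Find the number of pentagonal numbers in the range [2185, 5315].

21

The n-th pentagonal number is n(3n−1)/2.
Smallest index with value ≥ 2185: n = 39 (giving 2262).
Largest index with value ≤ 5315: n = 59 (giving 5192).
Indices 39 through 59: 21 terms.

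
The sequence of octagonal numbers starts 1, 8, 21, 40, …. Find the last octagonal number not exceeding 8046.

Solve n(3n−2) ≤ 8046 for integer n.
n = 52 gives 8008 ≤ 8046, while n = 53 gives 8321 > 8046; so the answer is 8008.

8008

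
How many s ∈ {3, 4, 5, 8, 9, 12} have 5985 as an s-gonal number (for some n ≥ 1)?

2

s = 3: P(3, 108) = 5886 and P(3, 109) = 5995; 5985 is not s-gonal.
s = 4: P(4, 77) = 5929 and P(4, 78) = 6084; 5985 is not s-gonal.
s = 5: P(5, 63) = 5922 and P(5, 64) = 6112; 5985 is not s-gonal.
s = 8: P(8, 45) = 5985. ✓
s = 9: P(9, 41) = 5781 and P(9, 42) = 6069; 5985 is not s-gonal.
s = 12: P(12, 35) = 5985. ✓
Hits: s ∈ {8, 12} → 2.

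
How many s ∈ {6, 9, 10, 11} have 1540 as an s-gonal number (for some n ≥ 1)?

2

s = 6: P(6, 28) = 1540. ✓
s = 9: P(9, 21) = 1491 and P(9, 22) = 1639; 1540 is not s-gonal.
s = 10: P(10, 20) = 1540. ✓
s = 11: P(11, 18) = 1395 and P(11, 19) = 1558; 1540 is not s-gonal.
Hits: s ∈ {6, 10} → 2.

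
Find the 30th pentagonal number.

30·(3·30 − 1)/2 = 30·89/2 = 1335.

1335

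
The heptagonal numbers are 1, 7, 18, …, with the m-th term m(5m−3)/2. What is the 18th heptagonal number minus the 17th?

Consecutive heptagonal numbers differ by 5n − 4: here 5·18 − 4 = 86.

86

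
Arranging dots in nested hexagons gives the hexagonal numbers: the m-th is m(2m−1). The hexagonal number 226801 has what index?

337

Set n(2n−1) = 226801, giving 2n² − n − 226801 = 0.
So n = (1 + 1347) / 4 = 1348/4 = 337.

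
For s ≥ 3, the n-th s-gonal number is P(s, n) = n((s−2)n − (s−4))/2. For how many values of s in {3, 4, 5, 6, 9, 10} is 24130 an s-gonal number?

1

s = 3: P(3, 219) = 24090 and P(3, 220) = 24310; 24130 is not s-gonal.
s = 4: P(4, 155) = 24025 and P(4, 156) = 24336; 24130 is not s-gonal.
s = 5: P(5, 127) = 24130. ✓
s = 6: P(6, 110) = 24090 and P(6, 111) = 24531; 24130 is not s-gonal.
s = 9: P(9, 83) = 23904 and P(9, 84) = 24486; 24130 is not s-gonal.
s = 10: P(10, 78) = 24102 and P(10, 79) = 24727; 24130 is not s-gonal.
Hits: s ∈ {5} → 1.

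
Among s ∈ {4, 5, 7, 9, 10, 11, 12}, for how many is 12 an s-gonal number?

2

s = 4: P(4, 3) = 9 and P(4, 4) = 16; 12 is not s-gonal.
s = 5: P(5, 3) = 12. ✓
s = 7: P(7, 2) = 7 and P(7, 3) = 18; 12 is not s-gonal.
s = 9: P(9, 2) = 9 and P(9, 3) = 24; 12 is not s-gonal.
s = 10: P(10, 2) = 10 and P(10, 3) = 27; 12 is not s-gonal.
s = 11: P(11, 2) = 11 and P(11, 3) = 30; 12 is not s-gonal.
s = 12: P(12, 2) = 12. ✓
Hits: s ∈ {5, 12} → 2.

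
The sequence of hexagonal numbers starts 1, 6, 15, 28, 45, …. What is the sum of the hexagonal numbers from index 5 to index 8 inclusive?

322

Σ i(2i−1) = 2Σi² − Σi over i = 5..8.
Σi = 36 − 10 = 26 and Σi² = 204 − 30 = 174.
2·174 − 1·26 = 322.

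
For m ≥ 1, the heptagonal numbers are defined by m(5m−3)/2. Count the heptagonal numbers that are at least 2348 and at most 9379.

31

The n-th heptagonal number is n(5n−3)/2.
Smallest index with value ≥ 2348: n = 31 (giving 2356).
Largest index with value ≤ 9379: n = 61 (giving 9211).
Indices 31 through 61: 31 terms.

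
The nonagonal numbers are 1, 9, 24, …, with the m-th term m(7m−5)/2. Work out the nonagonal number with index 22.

The 22nd nonagonal number is n(7n−5)/2 with n = 22.
22·(7·22 − 5)/2 = 22·149/2 = 1639.

1639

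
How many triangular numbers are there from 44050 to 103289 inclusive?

158

The n-th triangular number is n(n+1)/2.
Smallest index with value ≥ 44050: n = 297 (giving 44253).
Largest index with value ≤ 103289: n = 454 (giving 103285).
Indices 297 through 454: 158 terms.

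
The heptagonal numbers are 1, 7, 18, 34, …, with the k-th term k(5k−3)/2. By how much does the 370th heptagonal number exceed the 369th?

Consecutive heptagonal numbers differ by 5n − 4: here 5·370 − 4 = 1846.

1846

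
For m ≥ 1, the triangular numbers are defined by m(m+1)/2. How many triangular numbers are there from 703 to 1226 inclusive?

The n-th triangular number is n(n+1)/2.
Smallest index with value ≥ 703: n = 37 (giving 703).
Largest index with value ≤ 1226: n = 49 (giving 1225).
Indices 37 through 49: 13 terms.

13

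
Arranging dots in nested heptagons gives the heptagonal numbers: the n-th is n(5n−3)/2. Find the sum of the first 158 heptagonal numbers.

Σ i(5i−3)/2 = (5Σi² − 3Σi) / 2 over i = 1..158.
Σi = 12561 and Σi² = 1327279.
(5·1327279 − 3·12561) / 2 = 6598712/2 = 3299356.

3299356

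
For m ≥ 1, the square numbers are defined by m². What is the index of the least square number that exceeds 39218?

Solve n² > 39218 for integer n.
The largest n with value ≤ 39218 is 198 (since 39204 ≤ 39218 < 39601), so the first above is n = 199, value 39601.

199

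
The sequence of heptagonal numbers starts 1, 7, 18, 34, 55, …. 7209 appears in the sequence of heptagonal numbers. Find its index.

54

Set n(5n−3)/2 = 7209, giving 5n² − 3n − 14418 = 0.
The discriminant is 9 + 40·7209 = 288369, and √288369 = 537.
So n = (3 + 537) / 10 = 540/10 = 54.
Check: 54·(5·54 − 3)/2 = 7209. ✓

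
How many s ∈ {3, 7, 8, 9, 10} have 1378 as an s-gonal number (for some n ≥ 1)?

1

s = 3: P(3, 52) = 1378. ✓
s = 7: P(7, 23) = 1288 and P(7, 24) = 1404; 1378 is not s-gonal.
s = 8: P(8, 21) = 1281 and P(8, 22) = 1408; 1378 is not s-gonal.
s = 9: P(9, 20) = 1350 and P(9, 21) = 1491; 1378 is not s-gonal.
s = 10: P(10, 18) = 1242 and P(10, 19) = 1387; 1378 is not s-gonal.
Hits: s ∈ {3} → 1.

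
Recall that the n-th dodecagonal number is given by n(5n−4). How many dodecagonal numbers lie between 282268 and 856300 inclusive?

177

The n-th dodecagonal number is n(5n−4).
Smallest index with value ≥ 282268: n = 238 (giving 282268).
Largest index with value ≤ 856300: n = 414 (giving 855324).
Indices 238 through 414: 177 terms.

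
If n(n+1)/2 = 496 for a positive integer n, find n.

31

Set n(n+1)/2 = 496, giving n² + n − 992 = 0.
The discriminant is 1 + 8·496 = 3969, and √3969 = 63.
So n = (-1 + 63) / 2 = 62/2 = 31.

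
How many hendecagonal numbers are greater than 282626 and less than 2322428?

The n-th hendecagonal number is n(9n−7)/2.
Smallest index with value > 282626: n = 252 (giving 284886).
Largest index with value < 2322428: n = 718 (giving 2317345).
Indices 252 through 718: 467 terms.

467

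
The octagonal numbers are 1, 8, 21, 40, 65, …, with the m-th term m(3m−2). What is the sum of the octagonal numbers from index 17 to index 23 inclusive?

8204

Σ i(3i−2) = 3Σi² − 2Σi over i = 17..23.
Σi = 276 − 136 = 140 and Σi² = 4324 − 1496 = 2828.
3·2828 − 2·140 = 8204.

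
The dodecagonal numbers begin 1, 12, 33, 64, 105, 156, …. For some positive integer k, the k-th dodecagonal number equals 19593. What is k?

Set n(5n−4) = 19593, giving 5n² − 4n − 19593 = 0.
The discriminant is 16 + 20·19593 = 391876, and √391876 = 626.
So n = (4 + 626) / 10 = 630/10 = 63.
Check: 63·(5·63 − 4) = 19593. ✓

63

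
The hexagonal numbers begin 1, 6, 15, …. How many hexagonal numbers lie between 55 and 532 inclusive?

The n-th hexagonal number is n(2n−1).
Smallest index with value ≥ 55: n = 6 (giving 66).
Largest index with value ≤ 532: n = 16 (giving 496).
Indices 6 through 16: 11 terms.

11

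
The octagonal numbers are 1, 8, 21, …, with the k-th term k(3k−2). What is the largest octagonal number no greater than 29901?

29800

Solve n(3n−2) ≤ 29901 for integer n.
n = 100 gives 29800 ≤ 29901, while n = 101 gives 30401 > 29901; so the answer is 29800.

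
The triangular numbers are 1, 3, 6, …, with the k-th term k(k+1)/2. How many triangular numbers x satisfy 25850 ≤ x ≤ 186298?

383

The n-th triangular number is n(n+1)/2.
Smallest index with value ≥ 25850: n = 227 (giving 25878).
Largest index with value ≤ 186298: n = 609 (giving 185745).
Indices 227 through 609: 383 terms.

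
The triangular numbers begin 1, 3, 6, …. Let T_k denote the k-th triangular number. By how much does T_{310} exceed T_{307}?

310·311/2 = 48205 and 307·308/2 = 47278.
Difference: 48205 − 47278 = 927.

927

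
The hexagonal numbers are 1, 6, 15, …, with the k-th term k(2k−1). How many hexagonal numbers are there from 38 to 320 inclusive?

8

The n-th hexagonal number is n(2n−1).
Smallest index with value ≥ 38: n = 5 (giving 45).
Largest index with value ≤ 320: n = 12 (giving 276).
Indices 5 through 12: 8 terms.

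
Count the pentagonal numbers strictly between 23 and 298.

10

The n-th pentagonal number is n(3n−1)/2.
Smallest index with value > 23: n = 5 (giving 35).
Largest index with value < 298: n = 14 (giving 287).
Indices 5 through 14: 10 terms.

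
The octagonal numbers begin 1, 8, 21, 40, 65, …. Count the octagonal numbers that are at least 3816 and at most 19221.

45

The n-th octagonal number is n(3n−2).
Smallest index with value ≥ 3816: n = 36 (giving 3816).
Largest index with value ≤ 19221: n = 80 (giving 19040).
Indices 36 through 80: 45 terms.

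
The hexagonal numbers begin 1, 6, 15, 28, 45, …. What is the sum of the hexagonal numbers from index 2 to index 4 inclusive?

Σ i(2i−1) = 2Σi² − Σi over i = 2..4.
Σi = 10 − 1 = 9 and Σi² = 30 − 1 = 29.
2·29 − 1·9 = 49.

49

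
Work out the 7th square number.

49

7² = 49.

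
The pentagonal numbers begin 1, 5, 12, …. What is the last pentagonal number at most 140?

117

Solve n(3n−1)/2 ≤ 140 for integer n.
n = 9 gives 117 ≤ 140, while n = 10 gives 145 > 140; so the answer is 117.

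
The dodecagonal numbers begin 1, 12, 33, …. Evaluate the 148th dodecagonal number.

148·(5·148 − 4) = 148·736 = 108928.

108928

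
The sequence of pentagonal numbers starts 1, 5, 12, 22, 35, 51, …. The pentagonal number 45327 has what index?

174

Set n(3n−1)/2 = 45327, giving 3n² − n − 90654 = 0.
The discriminant is 1 + 24·45327 = 1087849, and √1087849 = 1043.
So n = (1 + 1043) / 6 = 1044/6 = 174.
Check: 174·(3·174 − 1)/2 = 45327. ✓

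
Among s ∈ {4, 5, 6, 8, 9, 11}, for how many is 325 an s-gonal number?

s = 4: P(4, 18) = 324 and P(4, 19) = 361; 325 is not s-gonal.
s = 5: P(5, 14) = 287 and P(5, 15) = 330; 325 is not s-gonal.
s = 6: P(6, 13) = 325. ✓
s = 8: P(8, 10) = 280 and P(8, 11) = 341; 325 is not s-gonal.
s = 9: P(9, 10) = 325. ✓
s = 11: P(11, 8) = 260 and P(11, 9) = 333; 325 is not s-gonal.
Hits: s ∈ {6, 9} → 2.

2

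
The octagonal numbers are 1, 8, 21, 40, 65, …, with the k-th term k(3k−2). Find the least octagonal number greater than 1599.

1680

Solve n(3n−2) > 1599 for integer n.
The largest n with value ≤ 1599 is 23 (since 1541 ≤ 1599 < 1680), so the first above is n = 24, value 1680.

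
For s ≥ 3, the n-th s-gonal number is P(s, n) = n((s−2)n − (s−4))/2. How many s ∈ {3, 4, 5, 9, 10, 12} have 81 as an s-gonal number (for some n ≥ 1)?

s = 3: P(3, 12) = 78 and P(3, 13) = 91; 81 is not s-gonal.
s = 4: P(4, 9) = 81. ✓
s = 5: P(5, 7) = 70 and P(5, 8) = 92; 81 is not s-gonal.
s = 9: P(9, 5) = 75 and P(9, 6) = 111; 81 is not s-gonal.
s = 10: P(10, 4) = 52 and P(10, 5) = 85; 81 is not s-gonal.
s = 12: P(12, 4) = 64 and P(12, 5) = 105; 81 is not s-gonal.
Hits: s ∈ {4} → 1.

1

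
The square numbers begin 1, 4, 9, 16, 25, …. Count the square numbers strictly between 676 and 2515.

The n-th square number is n².
Smallest index with value > 676: n = 27 (giving 729).
Largest index with value < 2515: n = 50 (giving 2500).
Indices 27 through 50: 24 terms.

24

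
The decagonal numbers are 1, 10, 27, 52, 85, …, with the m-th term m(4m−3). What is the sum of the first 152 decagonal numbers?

Σ i(4i−3) = 4Σi² − 3Σi over i = 1..152.
Σi = 11628 and Σi² = 1182180.
4·1182180 − 3·11628 = 4693836.

4693836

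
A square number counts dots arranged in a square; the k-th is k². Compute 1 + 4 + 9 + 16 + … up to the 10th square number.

Σ_{i=1}^{10} i² = 10·11·21/6 = 385.

385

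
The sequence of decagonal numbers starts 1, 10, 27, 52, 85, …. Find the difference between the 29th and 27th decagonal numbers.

29·(4·29 − 3) = 3277 and 27·(4·27 − 3) = 2835.
Difference: 3277 − 2835 = 442.

442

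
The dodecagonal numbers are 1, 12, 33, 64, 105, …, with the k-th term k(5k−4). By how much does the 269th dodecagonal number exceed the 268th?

Consecutive dodecagonal numbers differ by 10n − 9: here 10·269 − 9 = 2681.

2681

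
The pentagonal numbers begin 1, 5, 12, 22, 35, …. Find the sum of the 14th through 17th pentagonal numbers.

Σ i(3i−1)/2 = (3Σi² − Σi) / 2 over i = 14..17.
Σi = 153 − 91 = 62 and Σi² = 1785 − 819 = 966.
(3·966 − 1·62) / 2 = 2836/2 = 1418.

1418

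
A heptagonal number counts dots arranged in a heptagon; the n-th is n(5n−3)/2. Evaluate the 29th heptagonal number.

2059

29·(5·29 − 3)/2 = 29·142/2 = 29·71 = 2059.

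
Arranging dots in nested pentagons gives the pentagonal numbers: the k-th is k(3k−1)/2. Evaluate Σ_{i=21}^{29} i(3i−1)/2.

Σ i(3i−1)/2 = (3Σi² − Σi) / 2 over i = 21..29.
Σi = 435 − 210 = 225 and Σi² = 8555 − 2870 = 5685.
(3·5685 − 1·225) / 2 = 16830/2 = 8415.

8415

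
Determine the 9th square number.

81

The 9th square number is n² with n = 9.
9² = 81.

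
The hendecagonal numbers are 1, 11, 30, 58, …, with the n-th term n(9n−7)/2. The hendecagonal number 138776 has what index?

Set n(9n−7)/2 = 138776, giving 9n² − 7n − 277552 = 0.
So n = (7 + 3161) / 18 = 3168/18 = 176.
Check: 176·(9·176 − 7)/2 = 138776. ✓

176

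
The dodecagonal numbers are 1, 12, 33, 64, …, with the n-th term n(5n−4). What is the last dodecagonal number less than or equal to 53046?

52633

Solve n(5n−4) ≤ 53046 for integer n.
n = 103 gives 52633 ≤ 53046, while n = 104 gives 53664 > 53046; so the answer is 52633.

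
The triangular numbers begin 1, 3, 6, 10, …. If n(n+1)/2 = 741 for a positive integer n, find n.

38

Set n(n+1)/2 = 741, giving n² + n − 1482 = 0.
The discriminant is 1 + 8·741 = 5929, and √5929 = 77.
So n = (-1 + 77) / 2 = 76/2 = 38.
Check: 38·39/2 = 741. ✓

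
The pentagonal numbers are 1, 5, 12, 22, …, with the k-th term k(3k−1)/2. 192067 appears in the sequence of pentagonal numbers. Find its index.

358

Set n(3n−1)/2 = 192067, giving 3n² − n − 384134 = 0.
The discriminant is 1 + 24·192067 = 4609609, and √4609609 = 2147.
So n = (1 + 2147) / 6 = 2148/6 = 358.
Check: 358·(3·358 − 1)/2 = 192067. ✓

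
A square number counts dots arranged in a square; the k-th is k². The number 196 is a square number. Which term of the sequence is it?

14

We need n² = 196, so n = √196 = 14.
Check: 14² = 196. ✓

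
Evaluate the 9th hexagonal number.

153

The 9th hexagonal number is n(2n−1) with n = 9.
9·(2·9 − 1) = 9·17 = 153.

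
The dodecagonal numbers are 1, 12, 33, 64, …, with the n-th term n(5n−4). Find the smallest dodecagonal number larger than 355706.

Solve n(5n−4) > 355706 for integer n.
The largest n with value ≤ 355706 is 267 (since 355377 ≤ 355706 < 358048), so the first above is n = 268, value 358048.

358048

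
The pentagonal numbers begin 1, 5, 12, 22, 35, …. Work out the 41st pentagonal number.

The 41st pentagonal number is n(3n−1)/2 with n = 41.
41·(3·41 − 1)/2 = 41·122/2 = 41·61 = 2501.

2501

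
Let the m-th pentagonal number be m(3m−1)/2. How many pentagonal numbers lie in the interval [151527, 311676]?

139

The n-th pentagonal number is n(3n−1)/2.
Smallest index with value ≥ 151527: n = 318 (giving 151527).
Largest index with value ≤ 311676: n = 456 (giving 311676).
Indices 318 through 456: 139 terms.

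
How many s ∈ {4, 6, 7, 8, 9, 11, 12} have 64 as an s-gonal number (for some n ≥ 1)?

s = 4: P(4, 8) = 64. ✓
s = 6: P(6, 5) = 45 and P(6, 6) = 66; 64 is not s-gonal.
s = 7: P(7, 5) = 55 and P(7, 6) = 81; 64 is not s-gonal.
s = 8: P(8, 4) = 40 and P(8, 5) = 65; 64 is not s-gonal.
s = 9: P(9, 4) = 46 and P(9, 5) = 75; 64 is not s-gonal.
s = 11: P(11, 4) = 58 and P(11, 5) = 95; 64 is not s-gonal.
s = 12: P(12, 4) = 64. ✓
Hits: s ∈ {4, 12} → 2.

2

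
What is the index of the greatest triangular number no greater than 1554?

Solve n(n+1)/2 ≤ 1554 for integer n.
n = 55 gives 1540 ≤ 1554, while n = 56 gives 1596 > 1554; so the answer is index 55.

55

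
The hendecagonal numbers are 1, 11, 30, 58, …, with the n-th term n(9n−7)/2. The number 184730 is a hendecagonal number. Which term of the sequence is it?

Set n(9n−7)/2 = 184730, giving 9n² − 7n − 369460 = 0.
So n = (7 + 3647) / 18 = 3654/18 = 203.
Check: 203·(9·203 − 7)/2 = 184730. ✓

203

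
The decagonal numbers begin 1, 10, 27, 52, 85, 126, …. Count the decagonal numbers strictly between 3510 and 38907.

The n-th decagonal number is n(4n−3).
Smallest index with value > 3510: n = 31 (giving 3751).
Largest index with value < 38907: n = 98 (giving 38122).
Indices 31 through 98: 68 terms.

68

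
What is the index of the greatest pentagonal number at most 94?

Solve n(3n−1)/2 ≤ 94 for integer n.
n = 8 gives 92 ≤ 94, while n = 9 gives 117 > 94; so the answer is index 8.

8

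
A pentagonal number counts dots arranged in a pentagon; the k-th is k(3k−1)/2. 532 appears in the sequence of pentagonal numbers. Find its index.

19

Set n(3n−1)/2 = 532, giving 3n² − n − 1064 = 0.
The discriminant is 1 + 24·532 = 12769, and √12769 = 113.
So n = (1 + 113) / 6 = 114/6 = 19.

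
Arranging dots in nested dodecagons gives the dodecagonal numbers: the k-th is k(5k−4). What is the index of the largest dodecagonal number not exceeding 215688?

Solve n(5n−4) ≤ 215688 for integer n.
n = 208 gives 215488 ≤ 215688, while n = 209 gives 217569 > 215688; so the answer is index 208.

208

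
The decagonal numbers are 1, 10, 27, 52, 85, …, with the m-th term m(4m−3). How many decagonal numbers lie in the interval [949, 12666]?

41

The n-th decagonal number is n(4n−3).
Smallest index with value ≥ 949: n = 16 (giving 976).
Largest index with value ≤ 12666: n = 56 (giving 12376).
Indices 16 through 56: 41 terms.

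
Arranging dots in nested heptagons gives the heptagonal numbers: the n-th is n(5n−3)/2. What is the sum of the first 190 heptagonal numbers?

Σ i(5i−3)/2 = (5Σi² − 3Σi) / 2 over i = 1..190.
Σi = 18145 and Σi² = 2304415.
(5·2304415 − 3·18145) / 2 = 11467640/2 = 5733820.

5733820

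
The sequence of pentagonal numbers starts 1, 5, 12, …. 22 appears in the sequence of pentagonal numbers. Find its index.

4

Set n(3n−1)/2 = 22, giving 3n² − n − 44 = 0.
The discriminant is 1 + 24·22 = 529, and √529 = 23.
So n = (1 + 23) / 6 = 24/6 = 4.
Check: 4·(3·4 − 1)/2 = 22. ✓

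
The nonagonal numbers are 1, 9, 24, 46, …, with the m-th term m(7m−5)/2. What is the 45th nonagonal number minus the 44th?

Consecutive nonagonal numbers differ by 7n − 6: here 7·45 − 6 = 309.

309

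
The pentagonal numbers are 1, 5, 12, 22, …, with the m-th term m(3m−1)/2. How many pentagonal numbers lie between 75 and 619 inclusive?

The n-th pentagonal number is n(3n−1)/2.
Smallest index with value ≥ 75: n = 8 (giving 92).
Largest index with value ≤ 619: n = 20 (giving 590).
Indices 8 through 20: 13 terms.

13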